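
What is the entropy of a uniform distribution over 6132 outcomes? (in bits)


H = log2(n) = log2(6132) = 12.5821

12.5821 bits


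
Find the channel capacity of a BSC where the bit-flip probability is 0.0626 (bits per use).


H(p) = -p*log2(p) - (1-p)*log2(1-p) = -0.0626*log2(0.0626) - 0.9374*log2(0.9374) = 0.250256 + 0.087425 = 0.3377. C = 1 - H(p) = 1 - 0.3377 = 0.6623

0.6623 bits


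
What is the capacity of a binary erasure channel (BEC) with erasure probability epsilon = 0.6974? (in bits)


C = 1 - epsilon = 1 - 0.6974 = 0.3026

0.3026 bits


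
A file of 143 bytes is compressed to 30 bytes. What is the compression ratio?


Ratio = original / compressed = 143 / 30 = 4.7667

4.7667


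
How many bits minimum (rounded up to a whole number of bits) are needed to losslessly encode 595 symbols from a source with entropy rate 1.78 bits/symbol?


Minimum bits >= n * H = 595 * 1.78 = 1059.1, rounded up to a whole number of bits = 1060

1060 bits


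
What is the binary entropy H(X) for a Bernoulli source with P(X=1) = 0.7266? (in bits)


H = -p*log2(p) - (1-p)*log2(1-p). -0.7266*log2(0.7266) = 0.334793; -0.2734*log2(0.2734) = 0.511508. H = 0.334793 + 0.511508 = 0.8463

0.8463 bits


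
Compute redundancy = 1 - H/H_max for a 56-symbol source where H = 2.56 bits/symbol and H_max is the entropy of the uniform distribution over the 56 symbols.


H_max = log2(K) = log2(56) = 5.8074 bits/symbol. Redundancy = 1 - H/H_max = 1 - 2.56/5.8074 = 1 - 0.4408 = 0.5592

0.5592


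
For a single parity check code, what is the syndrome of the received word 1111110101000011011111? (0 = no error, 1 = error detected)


Syndrome = XOR of all bits = 1 XOR 1 XOR 1 XOR 1 XOR 1 XOR 1 XOR 0 XOR 1 XOR 0 XOR 1 XOR 0 XOR 0 XOR 0 XOR 0 XOR 1 XOR 1 XOR 0 XOR 1 XOR 1 XOR 1 XOR 1 XOR 1 = 1

1


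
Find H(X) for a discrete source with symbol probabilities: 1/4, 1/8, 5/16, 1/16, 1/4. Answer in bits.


H = -sum(p_i * log2(p_i)). Terms: -(1/4)*log2(1/4) = 0.500000; -(1/8)*log2(1/8) = 0.375000; -(5/16)*log2(5/16) = 0.524397; -(1/16)*log2(1/16) = 0.250000; -(1/4)*log2(1/4) = 0.500000. H = 0.500000 + 0.375000 + 0.524397 + 0.250000 + 0.500000 = 2.1494

2.1494 bits


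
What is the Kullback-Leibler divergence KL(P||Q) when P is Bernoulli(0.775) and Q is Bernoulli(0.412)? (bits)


KL = p*log2(p/q) + (1-p)*log2((1-p)/(1-q)) = 0.775*log2(0.775/0.412) + 0.225*log2(0.225/0.588) = 0.3946

0.3946 bits


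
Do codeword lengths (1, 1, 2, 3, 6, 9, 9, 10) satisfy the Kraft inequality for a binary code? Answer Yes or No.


Kraft sum = sum(2^(-l_i)) = 1.3955, need <= 1. Result: violated (a binary prefix-free code with these lengths cannot exist)

No


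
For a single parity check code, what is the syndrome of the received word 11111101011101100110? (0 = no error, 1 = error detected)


Syndrome = XOR of all bits = 1 XOR 1 XOR 1 XOR 1 XOR 1 XOR 1 XOR 0 XOR 1 XOR 0 XOR 1 XOR 1 XOR 1 XOR 0 XOR 1 XOR 1 XOR 0 XOR 0 XOR 1 XOR 1 XOR 0 = 0

0


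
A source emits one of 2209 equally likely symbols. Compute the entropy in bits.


H = log2(n) = log2(2209) = 11.1092

11.1092 bits


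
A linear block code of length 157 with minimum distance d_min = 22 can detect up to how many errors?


Detection capability = d_min - 1 = 22 - 1 = 21

21 errors


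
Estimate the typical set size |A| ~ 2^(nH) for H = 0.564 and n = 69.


log2|A_typical| = nH = 69 * 0.564 = 38.916, so |A_typical| ~ 2^38.916 = 5.187e+11

5.187e+11


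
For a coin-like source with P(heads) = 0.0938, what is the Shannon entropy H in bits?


H = -p*log2(p) - (1-p)*log2(1-p). -0.0938*log2(0.0938) = 0.320258; -0.9062*log2(0.9062) = 0.128770. H = 0.320258 + 0.128770 = 0.449

0.449 bits


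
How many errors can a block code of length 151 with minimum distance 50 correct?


Correction capability = floor((d-1)/2) = floor((50-1)/2) = 24

24 errors


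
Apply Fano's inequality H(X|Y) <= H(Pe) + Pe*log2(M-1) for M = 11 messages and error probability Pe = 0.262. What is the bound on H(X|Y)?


H(Pe) = -Pe*log2(Pe) - (1-Pe)*log2(1-Pe) = -0.262*log2(0.262) - 0.738*log2(0.738) = 0.506279 + 0.323471 = 0.8297. Pe*log2(M-1) = 0.262*log2(10) = 0.870345. Bound = H(Pe) + Pe*log2(M-1) = 0.506279 + 0.323471 + 0.870345 = 1.7001

1.7001 bits


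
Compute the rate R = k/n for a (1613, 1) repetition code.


Rate = k/n = 1/1613

1/1613


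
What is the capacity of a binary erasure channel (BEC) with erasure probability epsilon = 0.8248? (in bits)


C = 1 - epsilon = 1 - 0.8248 = 0.1752

0.1752 bits


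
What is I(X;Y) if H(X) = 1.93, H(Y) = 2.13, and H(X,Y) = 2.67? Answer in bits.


I(X;Y) = H(X) + H(Y) - H(X,Y) = 1.93 + 2.13 - 2.67 = 1.39

1.39 bits


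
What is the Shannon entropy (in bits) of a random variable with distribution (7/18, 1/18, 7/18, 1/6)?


H = -sum(p_i * log2(p_i)). Terms: -(7/18)*log2(7/18) = 0.529888; -(1/18)*log2(1/18) = 0.231663; -(7/18)*log2(7/18) = 0.529888; -(1/6)*log2(1/6) = 0.430827. H = 0.529888 + 0.231663 + 0.529888 + 0.430827 = 1.7223

1.7223 bits


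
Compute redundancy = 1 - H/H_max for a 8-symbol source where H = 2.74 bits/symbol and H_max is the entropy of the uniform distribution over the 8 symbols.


H_max = log2(K) = log2(8) = 3.0 bits/symbol. Redundancy = 1 - H/H_max = 1 - 2.74/3.0 = 1 - 0.9133 = 0.0867

0.0867


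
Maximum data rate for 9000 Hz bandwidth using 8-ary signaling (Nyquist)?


Rate = 2 * B * log2(M) = 2 * 9000 * 3.0 = 54000.0

54000.0 bps


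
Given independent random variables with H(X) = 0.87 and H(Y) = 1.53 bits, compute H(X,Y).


For independent variables, H(X,Y) = H(X) + H(Y) = 0.87 + 1.53 = 2.4

2.4 bits


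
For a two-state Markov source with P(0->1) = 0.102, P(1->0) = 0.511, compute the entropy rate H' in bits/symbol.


Stationary distribution: pi_0 = p10/(p01+p10) = 0.8336, pi_1 = 0.1664. Entropy rate H' = pi_0*H(p01) + pi_1*H(p10) = 0.8336*0.4753 + 0.1664*0.9997 = 0.5626

0.5626 bits/symbol


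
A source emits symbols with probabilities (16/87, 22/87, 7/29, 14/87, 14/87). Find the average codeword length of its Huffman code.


Huffman construction (repeatedly merge the two least-probable nodes; each merge adds 1 bit to every symbol beneath it): 14/87 + 14/87 = 28/87; 16/87 + 7/29 = 37/87; 22/87 + 28/87 = 50/87; 37/87 + 50/87 = 1. Resulting codeword lengths (in the order the probabilities were given): (2, 2, 2, 3, 3). L_avg = sum(p_i * l_i) = 16/87*2 + 22/87*2 + 7/29*2 + 14/87*3 + 14/87*3 = 202/87 = 2.3218

2.3218 bits


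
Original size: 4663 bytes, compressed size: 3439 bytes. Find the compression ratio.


Ratio = original / compressed = 4663 / 3439 = 1.3559

1.3559


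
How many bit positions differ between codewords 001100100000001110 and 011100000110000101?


Count differing positions: . ^ . . . . ^ . . ^ ^ . . . ^ . ^ ^ = 7 differences

7


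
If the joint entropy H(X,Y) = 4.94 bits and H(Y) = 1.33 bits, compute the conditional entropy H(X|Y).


H(X|Y) = H(X,Y) - H(Y) = 4.94 - 1.33 = 3.61

3.61 bits


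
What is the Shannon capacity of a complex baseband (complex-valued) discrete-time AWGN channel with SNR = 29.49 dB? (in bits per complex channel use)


SNR_linear = 10^(29.49/10) = 889.2011; C = log2(1 + SNR_linear) = log2(1 + 889.2011) = 9.798

9.798 bits/channel use


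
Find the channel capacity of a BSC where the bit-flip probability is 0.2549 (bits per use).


H(p) = -p*log2(p) - (1-p)*log2(1-p) = -0.2549*log2(0.2549) - 0.7451*log2(0.7451) = 0.502662 + 0.316291 = 0.819. C = 1 - H(p) = 1 - 0.819 = 0.181

0.181 bits


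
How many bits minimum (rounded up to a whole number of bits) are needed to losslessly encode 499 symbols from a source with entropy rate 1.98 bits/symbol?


Minimum bits >= n * H = 499 * 1.98 = 988.02, rounded up to a whole number of bits = 989

989 bits


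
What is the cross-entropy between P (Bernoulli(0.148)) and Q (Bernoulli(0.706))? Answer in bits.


H(P,Q) = -p*log2(q) - (1-p)*log2(1-q). -0.148*log2(0.706) = 0.074334; -0.852*log2(0.294) = 1.504727. H(P,Q) = 0.074334 + 1.504727 = 1.5791

1.5791 bits


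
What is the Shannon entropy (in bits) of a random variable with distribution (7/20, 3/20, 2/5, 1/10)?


H = -sum(p_i * log2(p_i)). Terms: -(7/20)*log2(7/20) = 0.530101; -(3/20)*log2(3/20) = 0.410545; -(2/5)*log2(2/5) = 0.528771; -(1/10)*log2(1/10) = 0.332193. H = 0.530101 + 0.410545 + 0.528771 + 0.332193 = 1.8016

1.8016 bits


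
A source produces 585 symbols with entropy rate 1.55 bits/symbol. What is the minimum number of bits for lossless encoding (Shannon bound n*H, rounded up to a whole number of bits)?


Minimum bits >= n * H = 585 * 1.55 = 906.75, rounded up to a whole number of bits = 907

907 bits


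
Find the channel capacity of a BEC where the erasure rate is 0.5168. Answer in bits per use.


C = 1 - epsilon = 1 - 0.5168 = 0.4832

0.4832 bits


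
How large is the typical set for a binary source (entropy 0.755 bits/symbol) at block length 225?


log2|A_typical| = nH = 225 * 0.755 = 169.875, so |A_typical| ~ 2^169.875 = 1.372e+51

1.372e+51


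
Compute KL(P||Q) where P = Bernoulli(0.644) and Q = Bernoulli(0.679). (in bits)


KL = p*log2(p/q) + (1-p)*log2((1-p)/(1-q)) = 0.644*log2(0.644/0.679) + 0.356*log2(0.356/0.321) = 0.004

0.004 bits


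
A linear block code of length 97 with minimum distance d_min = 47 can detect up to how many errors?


Detection capability = d_min - 1 = 47 - 1 = 46

46 errors


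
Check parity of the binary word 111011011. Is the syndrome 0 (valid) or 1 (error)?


Syndrome = XOR of all bits = 1 XOR 1 XOR 1 XOR 0 XOR 1 XOR 1 XOR 0 XOR 1 XOR 1 = 1

1


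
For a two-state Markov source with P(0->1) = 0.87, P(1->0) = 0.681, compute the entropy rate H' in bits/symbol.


Stationary distribution: pi_0 = p10/(p01+p10) = 0.4391, pi_1 = 0.5609. Entropy rate H' = pi_0*H(p01) + pi_1*H(p10) = 0.4391*0.5574 + 0.5609*0.9033 = 0.7514

0.7514 bits/symbol


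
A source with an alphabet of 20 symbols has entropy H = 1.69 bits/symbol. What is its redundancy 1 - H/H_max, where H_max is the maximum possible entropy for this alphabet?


H_max = log2(K) = log2(20) = 4.3219 bits/symbol. Redundancy = 1 - H/H_max = 1 - 1.69/4.3219 = 1 - 0.391 = 0.609

0.609


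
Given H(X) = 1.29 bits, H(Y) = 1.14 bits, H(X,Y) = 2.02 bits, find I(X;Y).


I(X;Y) = H(X) + H(Y) - H(X,Y) = 1.29 + 1.14 - 2.02 = 0.41

0.41 bits


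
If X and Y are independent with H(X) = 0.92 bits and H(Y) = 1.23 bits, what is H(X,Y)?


For independent variables, H(X,Y) = H(X) + H(Y) = 0.92 + 1.23 = 2.15

2.15 bits


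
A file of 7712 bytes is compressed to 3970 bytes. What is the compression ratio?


Ratio = original / compressed = 7712 / 3970 = 1.9426

1.9426


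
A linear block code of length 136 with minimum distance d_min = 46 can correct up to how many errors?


Correction capability = floor((d-1)/2) = floor((46-1)/2) = 22

22 errors


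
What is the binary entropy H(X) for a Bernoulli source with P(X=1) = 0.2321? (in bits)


H = -p*log2(p) - (1-p)*log2(1-p). -0.2321*log2(0.2321) = 0.489077; -0.7679*log2(0.7679) = 0.292577. H = 0.489077 + 0.292577 = 0.7817

0.7817 bits


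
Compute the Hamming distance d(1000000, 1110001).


Count differing positions: . ^ ^ . . . ^ = 3 differences

3


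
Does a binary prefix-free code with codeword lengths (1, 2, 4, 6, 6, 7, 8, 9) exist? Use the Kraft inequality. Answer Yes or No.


Kraft sum = sum(2^(-l_i)) = 0.8574, need <= 1. Result: satisfied (a binary prefix-free code with these lengths exists)

Yes


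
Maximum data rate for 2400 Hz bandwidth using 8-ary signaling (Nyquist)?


Rate = 2 * B * log2(M) = 2 * 2400 * 3.0 = 14400.0

14400.0 bps


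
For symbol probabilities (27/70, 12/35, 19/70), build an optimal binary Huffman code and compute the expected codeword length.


Huffman construction (repeatedly merge the two least-probable nodes; each merge adds 1 bit to every symbol beneath it): 19/70 + 12/35 = 43/70; 27/70 + 43/70 = 1. Resulting codeword lengths (in the order the probabilities were given): (1, 2, 2). L_avg = sum(p_i * l_i) = 27/70*1 + 12/35*2 + 19/70*2 = 113/70 = 1.6143

1.6143 bits


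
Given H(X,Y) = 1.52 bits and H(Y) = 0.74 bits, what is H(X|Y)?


H(X|Y) = H(X,Y) - H(Y) = 1.52 - 0.74 = 0.78

0.78 bits


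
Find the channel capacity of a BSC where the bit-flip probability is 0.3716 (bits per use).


H(p) = -p*log2(p) - (1-p)*log2(1-p) = -0.3716*log2(0.3716) - 0.6284*log2(0.6284) = 0.530711 + 0.421182 = 0.9519. C = 1 - H(p) = 1 - 0.9519 = 0.0481

0.0481 bits


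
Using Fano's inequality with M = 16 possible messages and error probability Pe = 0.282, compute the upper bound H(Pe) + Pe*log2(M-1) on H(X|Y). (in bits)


H(Pe) = -Pe*log2(Pe) - (1-Pe)*log2(1-Pe) = -0.282*log2(0.282) - 0.718*log2(0.718) = 0.514998 + 0.343164 = 0.8582. Pe*log2(M-1) = 0.282*log2(15) = 1.101743. Bound = H(Pe) + Pe*log2(M-1) = 0.514998 + 0.343164 + 1.101743 = 1.9599

1.9599 bits


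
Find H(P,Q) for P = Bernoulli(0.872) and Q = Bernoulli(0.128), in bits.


H(P,Q) = -p*log2(q) - (1-p)*log2(1-q). -0.872*log2(0.128) = 2.586164; -0.128*log2(0.872) = 0.025293. H(P,Q) = 2.586164 + 0.025293 = 2.6115

2.6115 bits


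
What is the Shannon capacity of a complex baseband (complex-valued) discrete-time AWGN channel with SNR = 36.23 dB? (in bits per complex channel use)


SNR_linear = 10^(36.23/10) = 4197.5898; C = log2(1 + SNR_linear) = log2(1 + 4197.5898) = 12.0357

12.0357 bits/channel use


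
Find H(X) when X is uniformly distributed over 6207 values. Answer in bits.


H = log2(n) = log2(6207) = 12.5997

12.5997 bits


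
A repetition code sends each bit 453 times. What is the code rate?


Rate = k/n = 1/453

1/453


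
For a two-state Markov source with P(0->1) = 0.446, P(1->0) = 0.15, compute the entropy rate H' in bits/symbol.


Stationary distribution: pi_0 = p10/(p01+p10) = 0.2517, pi_1 = 0.7483. Entropy rate H' = pi_0*H(p01) + pi_1*H(p10) = 0.2517*0.9916 + 0.7483*0.6098 = 0.7059

0.7059 bits/symbol


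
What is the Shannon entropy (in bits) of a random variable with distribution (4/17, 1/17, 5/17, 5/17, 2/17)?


H = -sum(p_i * log2(p_i)). Terms: -(4/17)*log2(4/17) = 0.491168; -(1/17)*log2(1/17) = 0.240439; -(5/17)*log2(5/17) = 0.519275; -(5/17)*log2(5/17) = 0.519275; -(2/17)*log2(2/17) = 0.363231. H = 0.491168 + 0.240439 + 0.519275 + 0.519275 + 0.363231 = 2.1334

2.1334 bits


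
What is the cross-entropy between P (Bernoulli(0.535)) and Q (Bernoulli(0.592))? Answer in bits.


H(P,Q) = -p*log2(q) - (1-p)*log2(1-q). -0.535*log2(0.592) = 0.404637; -0.465*log2(0.408) = 0.601412. H(P,Q) = 0.404637 + 0.601412 = 1.006

1.006 bits


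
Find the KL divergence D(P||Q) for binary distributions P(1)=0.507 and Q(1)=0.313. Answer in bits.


KL = p*log2(p/q) + (1-p)*log2((1-p)/(1-q)) = 0.507*log2(0.507/0.313) + 0.493*log2(0.493/0.687) = 0.1168

0.1168 bits


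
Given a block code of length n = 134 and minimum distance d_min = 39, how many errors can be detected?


Detection capability = d_min - 1 = 39 - 1 = 38

38 errors


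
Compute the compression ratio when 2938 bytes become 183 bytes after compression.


Ratio = original / compressed = 2938 / 183 = 16.0546

16.0546


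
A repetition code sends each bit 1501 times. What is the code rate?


Rate = k/n = 1/1501

1/1501


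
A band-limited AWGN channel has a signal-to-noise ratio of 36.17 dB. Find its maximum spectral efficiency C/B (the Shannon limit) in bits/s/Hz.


SNR_linear = 10^(36.17/10) = 4139.9967; C/B = log2(1 + SNR_linear) = log2(1 + 4139.9967) = 12.0158

12.0158 bits/s/Hz


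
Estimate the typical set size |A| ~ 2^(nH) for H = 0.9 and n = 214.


log2|A_typical| = nH = 214 * 0.9 = 192.6, so |A_typical| ~ 2^192.6 = 9.514e+57

9.514e+57


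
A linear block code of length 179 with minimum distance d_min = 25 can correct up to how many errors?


Correction capability = floor((d-1)/2) = floor((25-1)/2) = 12

12 errors


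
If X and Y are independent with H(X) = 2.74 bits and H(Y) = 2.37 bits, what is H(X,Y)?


For independent variables, H(X,Y) = H(X) + H(Y) = 2.74 + 2.37 = 5.11

5.11 bits


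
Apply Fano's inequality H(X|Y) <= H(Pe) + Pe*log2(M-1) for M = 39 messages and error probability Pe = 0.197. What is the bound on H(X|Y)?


H(Pe) = -Pe*log2(Pe) - (1-Pe)*log2(1-Pe) = -0.197*log2(0.197) - 0.803*log2(0.803) = 0.461715 + 0.254172 = 0.7159. Pe*log2(M-1) = 0.197*log2(38) = 1.033842. Bound = H(Pe) + Pe*log2(M-1) = 0.461715 + 0.254172 + 1.033842 = 1.7497

1.7497 bits


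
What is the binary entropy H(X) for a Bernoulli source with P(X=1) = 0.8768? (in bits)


H = -p*log2(p) - (1-p)*log2(1-p). -0.8768*log2(0.8768) = 0.166312; -0.1232*log2(0.1232) = 0.372178. H = 0.166312 + 0.372178 = 0.5385

0.5385 bits


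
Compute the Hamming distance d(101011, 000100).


Count differing positions: ^ . ^ ^ ^ ^ = 5 differences

5


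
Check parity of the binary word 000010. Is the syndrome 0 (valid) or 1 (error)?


Syndrome = XOR of all bits = 0 XOR 0 XOR 0 XOR 0 XOR 1 XOR 0 = 1

1


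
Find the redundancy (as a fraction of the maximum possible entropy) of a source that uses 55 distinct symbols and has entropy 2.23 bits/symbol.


H_max = log2(K) = log2(55) = 5.7814 bits/symbol. Redundancy = 1 - H/H_max = 1 - 2.23/5.7814 = 1 - 0.3857 = 0.6143

0.6143


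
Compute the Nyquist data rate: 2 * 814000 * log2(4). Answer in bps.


Rate = 2 * B * log2(M) = 2 * 814000 * 2.0 = 3256000.0

3256000.0 bps


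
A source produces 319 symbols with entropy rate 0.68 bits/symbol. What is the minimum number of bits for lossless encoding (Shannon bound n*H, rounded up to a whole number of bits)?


Minimum bits >= n * H = 319 * 0.68 = 216.92, rounded up to a whole number of bits = 217

217 bits


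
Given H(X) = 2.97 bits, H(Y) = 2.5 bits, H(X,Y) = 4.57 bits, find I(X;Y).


I(X;Y) = H(X) + H(Y) - H(X,Y) = 2.97 + 2.5 - 4.57 = 0.9

0.9 bits


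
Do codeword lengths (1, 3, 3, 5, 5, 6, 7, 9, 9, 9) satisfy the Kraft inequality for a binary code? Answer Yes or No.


Kraft sum = sum(2^(-l_i)) = 0.8418, need <= 1. Result: satisfied (a binary prefix-free code with these lengths exists)

Yes


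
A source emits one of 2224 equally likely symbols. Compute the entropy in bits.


H = log2(n) = log2(2224) = 11.1189

11.1189 bits


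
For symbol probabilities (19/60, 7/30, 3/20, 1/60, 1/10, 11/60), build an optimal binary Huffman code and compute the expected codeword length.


Huffman construction (repeatedly merge the two least-probable nodes; each merge adds 1 bit to every symbol beneath it): 1/60 + 1/10 = 7/60; 7/60 + 3/20 = 4/15; 11/60 + 7/30 = 5/12; 4/15 + 19/60 = 7/12; 5/12 + 7/12 = 1. Resulting codeword lengths (in the order the probabilities were given): (2, 2, 3, 4, 4, 2). L_avg = sum(p_i * l_i) = 19/60*2 + 7/30*2 + 3/20*3 + 1/60*4 + 1/10*4 + 11/60*2 = 143/60 = 2.3833

2.3833 bits


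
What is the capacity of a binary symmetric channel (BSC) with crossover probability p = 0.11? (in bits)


H(p) = -p*log2(p) - (1-p)*log2(1-p) = -0.11*log2(0.11) - 0.89*log2(0.89) = 0.350287 + 0.149629 = 0.4999. C = 1 - H(p) = 1 - 0.4999 = 0.5001

0.5001 bits


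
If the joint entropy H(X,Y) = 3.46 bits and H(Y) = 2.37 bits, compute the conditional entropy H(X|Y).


H(X|Y) = H(X,Y) - H(Y) = 3.46 - 2.37 = 1.09

1.09 bits


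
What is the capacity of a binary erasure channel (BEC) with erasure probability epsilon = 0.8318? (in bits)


C = 1 - epsilon = 1 - 0.8318 = 0.1682

0.1682 bits


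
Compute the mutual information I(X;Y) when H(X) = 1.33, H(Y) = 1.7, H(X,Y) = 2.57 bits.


I(X;Y) = H(X) + H(Y) - H(X,Y) = 1.33 + 1.7 - 2.57 = 0.46

0.46 bits


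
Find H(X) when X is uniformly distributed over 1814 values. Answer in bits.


H = log2(n) = log2(1814) = 10.825

10.825 bits


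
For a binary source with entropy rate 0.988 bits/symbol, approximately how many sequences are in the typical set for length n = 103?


log2|A_typical| = nH = 103 * 0.988 = 101.764, so |A_typical| ~ 2^101.764 = 4.305e+30

4.305e+30


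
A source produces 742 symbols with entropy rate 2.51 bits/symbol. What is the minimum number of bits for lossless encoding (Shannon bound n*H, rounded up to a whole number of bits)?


Minimum bits >= n * H = 742 * 2.51 = 1862.42, rounded up to a whole number of bits = 1863

1863 bits


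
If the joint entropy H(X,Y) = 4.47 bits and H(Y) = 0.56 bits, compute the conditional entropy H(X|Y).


H(X|Y) = H(X,Y) - H(Y) = 4.47 - 0.56 = 3.91

3.91 bits


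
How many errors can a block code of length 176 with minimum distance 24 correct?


Correction capability = floor((d-1)/2) = floor((24-1)/2) = 11

11 errors


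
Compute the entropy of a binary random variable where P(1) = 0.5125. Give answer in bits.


H = -p*log2(p) - (1-p)*log2(1-p). -0.5125*log2(0.5125) = 0.494243; -0.4875*log2(0.4875) = 0.505306. H = 0.494243 + 0.505306 = 0.9995

0.9995 bits


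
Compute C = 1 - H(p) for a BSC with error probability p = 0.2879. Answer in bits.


H(p) = -p*log2(p) - (1-p)*log2(1-p) = -0.2879*log2(0.2879) - 0.7121*log2(0.7121) = 0.517172 + 0.348821 = 0.866. C = 1 - H(p) = 1 - 0.866 = 0.134

0.134 bits


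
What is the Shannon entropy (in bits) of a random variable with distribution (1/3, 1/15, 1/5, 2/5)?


H = -sum(p_i * log2(p_i)). Terms: -(1/3)*log2(1/3) = 0.528321; -(1/15)*log2(1/15) = 0.260459; -(1/5)*log2(1/5) = 0.464386; -(2/5)*log2(2/5) = 0.528771. H = 0.528321 + 0.260459 + 0.464386 + 0.528771 = 1.7819

1.7819 bits


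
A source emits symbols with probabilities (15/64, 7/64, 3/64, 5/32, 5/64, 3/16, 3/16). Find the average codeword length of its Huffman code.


Huffman construction (repeatedly merge the two least-probable nodes; each merge adds 1 bit to every symbol beneath it): 3/64 + 5/64 = 1/8; 7/64 + 1/8 = 15/64; 5/32 + 3/16 = 11/32; 3/16 + 15/64 = 27/64; 15/64 + 11/32 = 37/64; 27/64 + 37/64 = 1. Resulting codeword lengths (in the order the probabilities were given): (2, 3, 4, 3, 4, 3, 2). L_avg = sum(p_i * l_i) = 15/64*2 + 7/64*3 + 3/64*4 + 5/32*3 + 5/64*4 + 3/16*3 + 3/16*2 = 173/64 = 2.7031

2.7031 bits


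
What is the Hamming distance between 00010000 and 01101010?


Count differing positions: . ^ ^ ^ ^ . ^ . = 5 differences

5


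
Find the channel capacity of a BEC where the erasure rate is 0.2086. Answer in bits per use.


C = 1 - epsilon = 1 - 0.2086 = 0.7914

0.7914 bits


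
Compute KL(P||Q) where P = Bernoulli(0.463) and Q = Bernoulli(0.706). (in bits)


KL = p*log2(p/q) + (1-p)*log2((1-p)/(1-q)) = 0.463*log2(0.463/0.706) + 0.537*log2(0.537/0.294) = 0.1849

0.1849 bits


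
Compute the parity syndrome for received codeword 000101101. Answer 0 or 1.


Syndrome = XOR of all bits = 0 XOR 0 XOR 0 XOR 1 XOR 0 XOR 1 XOR 1 XOR 0 XOR 1 = 0

0


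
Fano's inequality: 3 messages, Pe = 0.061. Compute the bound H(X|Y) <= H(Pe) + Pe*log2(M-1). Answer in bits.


H(Pe) = -Pe*log2(Pe) - (1-Pe)*log2(1-Pe) = -0.061*log2(0.061) - 0.939*log2(0.939) = 0.246138 + 0.085264 = 0.3314. Pe*log2(M-1) = 0.061*log2(2) = 0.061000. Bound = H(Pe) + Pe*log2(M-1) = 0.246138 + 0.085264 + 0.061000 = 0.3924

0.3924 bits


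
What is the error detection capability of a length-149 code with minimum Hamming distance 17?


Detection capability = d_min - 1 = 17 - 1 = 16

16 errors


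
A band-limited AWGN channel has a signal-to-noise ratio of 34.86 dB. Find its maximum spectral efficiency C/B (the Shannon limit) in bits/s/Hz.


SNR_linear = 10^(34.86/10) = 3061.9634; C/B = log2(1 + SNR_linear) = log2(1 + 3061.9634) = 11.5807

11.5807 bits/s/Hz


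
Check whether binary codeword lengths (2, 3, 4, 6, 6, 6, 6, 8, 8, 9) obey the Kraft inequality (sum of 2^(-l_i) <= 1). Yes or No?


Kraft sum = sum(2^(-l_i)) = 0.5098, need <= 1. Result: satisfied (a binary prefix-free code with these lengths exists)

Yes


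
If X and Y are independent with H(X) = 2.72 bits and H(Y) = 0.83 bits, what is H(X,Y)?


For independent variables, H(X,Y) = H(X) + H(Y) = 2.72 + 0.83 = 3.55

3.55 bits


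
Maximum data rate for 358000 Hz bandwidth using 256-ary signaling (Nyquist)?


Rate = 2 * B * log2(M) = 2 * 358000 * 8.0 = 5728000.0

5728000.0 bps


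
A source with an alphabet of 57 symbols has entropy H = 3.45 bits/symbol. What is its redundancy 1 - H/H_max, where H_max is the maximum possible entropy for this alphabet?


H_max = log2(K) = log2(57) = 5.8329 bits/symbol. Redundancy = 1 - H/H_max = 1 - 3.45/5.8329 = 1 - 0.5915 = 0.4085

0.4085


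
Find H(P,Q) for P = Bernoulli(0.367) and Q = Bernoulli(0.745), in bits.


H(P,Q) = -p*log2(q) - (1-p)*log2(1-q). -0.367*log2(0.745) = 0.155860; -0.633*log2(0.255) = 1.247916. H(P,Q) = 0.155860 + 1.247916 = 1.4038

1.4038 bits


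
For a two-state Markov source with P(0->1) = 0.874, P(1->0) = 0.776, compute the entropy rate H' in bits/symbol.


Stationary distribution: pi_0 = p10/(p01+p10) = 0.4703, pi_1 = 0.5297. Entropy rate H' = pi_0*H(p01) + pi_1*H(p10) = 0.4703*0.5464 + 0.5297*0.7674 = 0.6634

0.6634 bits/symbol


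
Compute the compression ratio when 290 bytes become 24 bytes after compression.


Ratio = original / compressed = 290 / 24 = 12.0833

12.0833


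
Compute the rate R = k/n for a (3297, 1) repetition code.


Rate = k/n = 1/3297

1/3297


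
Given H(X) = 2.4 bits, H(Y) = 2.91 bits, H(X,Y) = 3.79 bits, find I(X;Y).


I(X;Y) = H(X) + H(Y) - H(X,Y) = 2.4 + 2.91 - 3.79 = 1.52

1.52 bits


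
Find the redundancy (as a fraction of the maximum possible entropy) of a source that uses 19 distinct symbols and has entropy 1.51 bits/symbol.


H_max = log2(K) = log2(19) = 4.2479 bits/symbol. Redundancy = 1 - H/H_max = 1 - 1.51/4.2479 = 1 - 0.3555 = 0.6445

0.6445


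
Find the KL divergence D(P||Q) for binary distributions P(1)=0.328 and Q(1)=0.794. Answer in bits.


KL = p*log2(p/q) + (1-p)*log2((1-p)/(1-q)) = 0.328*log2(0.328/0.794) + 0.672*log2(0.672/0.206) = 0.728

0.728 bits


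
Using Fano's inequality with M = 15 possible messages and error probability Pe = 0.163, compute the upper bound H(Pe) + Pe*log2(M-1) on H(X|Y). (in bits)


H(Pe) = -Pe*log2(Pe) - (1-Pe)*log2(1-Pe) = -0.163*log2(0.163) - 0.837*log2(0.837) = 0.426580 + 0.214858 = 0.6414. Pe*log2(M-1) = 0.163*log2(14) = 0.620599. Bound = H(Pe) + Pe*log2(M-1) = 0.426580 + 0.214858 + 0.620599 = 1.262

1.262 bits


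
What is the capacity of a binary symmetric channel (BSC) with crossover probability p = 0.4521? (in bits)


H(p) = -p*log2(p) - (1-p)*log2(1-p) = -0.4521*log2(0.4521) - 0.5479*log2(0.5479) = 0.517784 + 0.475586 = 0.9934. C = 1 - H(p) = 1 - 0.9934 = 0.0066

0.0066 bits


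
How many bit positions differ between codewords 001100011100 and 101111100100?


Count differing positions: ^ . . . ^ ^ ^ ^ ^ . . . = 6 differences

6


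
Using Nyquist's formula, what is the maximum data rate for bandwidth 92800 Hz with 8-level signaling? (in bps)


Rate = 2 * B * log2(M) = 2 * 92800 * 3.0 = 556800.0

556800.0 bps


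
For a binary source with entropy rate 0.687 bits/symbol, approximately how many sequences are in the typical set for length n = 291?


log2|A_typical| = nH = 291 * 0.687 = 199.917, so |A_typical| ~ 2^199.917 = 1.517e+60

1.517e+60


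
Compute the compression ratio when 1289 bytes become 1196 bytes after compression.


Ratio = original / compressed = 1289 / 1196 = 1.0778

1.0778


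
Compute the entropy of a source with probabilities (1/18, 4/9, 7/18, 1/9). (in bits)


H = -sum(p_i * log2(p_i)). Terms: -(1/18)*log2(1/18) = 0.231663; -(4/9)*log2(4/9) = 0.519967; -(7/18)*log2(7/18) = 0.529888; -(1/9)*log2(1/9) = 0.352214. H = 0.231663 + 0.519967 + 0.529888 + 0.352214 = 1.6337

1.6337 bits


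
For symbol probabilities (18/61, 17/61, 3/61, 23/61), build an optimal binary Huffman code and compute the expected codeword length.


Huffman construction (repeatedly merge the two least-probable nodes; each merge adds 1 bit to every symbol beneath it): 3/61 + 17/61 = 20/61; 18/61 + 20/61 = 38/61; 23/61 + 38/61 = 1. Resulting codeword lengths (in the order the probabilities were given): (2, 3, 3, 1). L_avg = sum(p_i * l_i) = 18/61*2 + 17/61*3 + 3/61*3 + 23/61*1 = 119/61 = 1.9508

1.9508 bits


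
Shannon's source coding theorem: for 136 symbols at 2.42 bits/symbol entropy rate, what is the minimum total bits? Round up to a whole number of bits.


Minimum bits >= n * H = 136 * 2.42 = 329.12, rounded up to a whole number of bits = 330

330 bits


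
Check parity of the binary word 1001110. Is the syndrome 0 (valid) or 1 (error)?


Syndrome = XOR of all bits = 1 XOR 0 XOR 0 XOR 1 XOR 1 XOR 1 XOR 0 = 0

0


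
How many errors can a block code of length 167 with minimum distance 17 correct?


Correction capability = floor((d-1)/2) = floor((17-1)/2) = 8

8 errors


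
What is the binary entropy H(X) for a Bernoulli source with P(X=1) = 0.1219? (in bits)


H = -p*log2(p) - (1-p)*log2(1-p). -0.1219*log2(0.1219) = 0.370116; -0.8781*log2(0.8781) = 0.164681. H = 0.370116 + 0.164681 = 0.5348

0.5348 bits


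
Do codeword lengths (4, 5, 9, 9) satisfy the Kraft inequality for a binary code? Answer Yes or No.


Kraft sum = sum(2^(-l_i)) = 0.0977, need <= 1. Result: satisfied (a binary prefix-free code with these lengths exists)

Yes


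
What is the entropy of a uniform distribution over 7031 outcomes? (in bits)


H = log2(n) = log2(7031) = 12.7795

12.7795 bits


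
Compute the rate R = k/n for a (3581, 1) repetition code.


Rate = k/n = 1/3581

1/3581


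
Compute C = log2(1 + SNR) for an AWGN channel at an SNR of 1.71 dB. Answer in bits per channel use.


SNR_linear = 10^(1.71/10) = 1.4825; C = log2(1 + SNR_linear) = log2(1 + 1.4825) = 1.3118

1.3118 bits/channel use


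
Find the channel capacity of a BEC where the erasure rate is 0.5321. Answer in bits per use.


C = 1 - epsilon = 1 - 0.5321 = 0.4679

0.4679 bits


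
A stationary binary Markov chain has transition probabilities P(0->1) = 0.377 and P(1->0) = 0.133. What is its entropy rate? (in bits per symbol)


Stationary distribution: pi_0 = p10/(p01+p10) = 0.2608, pi_1 = 0.7392. Entropy rate H' = pi_0*H(p01) + pi_1*H(p10) = 0.2608*0.9559 + 0.7392*0.5656 = 0.6674

0.6674 bits/symbol


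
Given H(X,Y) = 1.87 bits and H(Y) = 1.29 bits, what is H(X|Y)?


H(X|Y) = H(X,Y) - H(Y) = 1.87 - 1.29 = 0.58

0.58 bits


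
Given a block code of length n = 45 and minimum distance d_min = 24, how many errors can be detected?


Detection capability = d_min - 1 = 24 - 1 = 23

23 errors


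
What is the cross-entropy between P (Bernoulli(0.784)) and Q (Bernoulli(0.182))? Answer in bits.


H(P,Q) = -p*log2(q) - (1-p)*log2(1-q). -0.784*log2(0.182) = 1.927064; -0.216*log2(0.818) = 0.062603. H(P,Q) = 1.927064 + 0.062603 = 1.9897

1.9897 bits


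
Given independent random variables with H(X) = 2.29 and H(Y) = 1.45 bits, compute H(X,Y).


For independent variables, H(X,Y) = H(X) + H(Y) = 2.29 + 1.45 = 3.74

3.74 bits


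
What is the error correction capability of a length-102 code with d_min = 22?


Correction capability = floor((d-1)/2) = floor((22-1)/2) = 10

10 errors


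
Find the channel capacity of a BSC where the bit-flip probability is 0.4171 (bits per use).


H(p) = -p*log2(p) - (1-p)*log2(1-p) = -0.4171*log2(0.4171) - 0.5829*log2(0.5829) = 0.526186 + 0.453892 = 0.9801. C = 1 - H(p) = 1 - 0.9801 = 0.0199

0.0199 bits


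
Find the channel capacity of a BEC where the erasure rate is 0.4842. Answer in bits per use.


C = 1 - epsilon = 1 - 0.4842 = 0.5158

0.5158 bits


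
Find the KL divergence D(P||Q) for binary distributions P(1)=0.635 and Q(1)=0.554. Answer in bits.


KL = p*log2(p/q) + (1-p)*log2((1-p)/(1-q)) = 0.635*log2(0.635/0.554) + 0.365*log2(0.365/0.446) = 0.0195

0.0195 bits


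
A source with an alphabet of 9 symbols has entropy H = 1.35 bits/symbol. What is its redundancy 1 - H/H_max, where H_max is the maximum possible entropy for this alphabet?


H_max = log2(K) = log2(9) = 3.1699 bits/symbol. Redundancy = 1 - H/H_max = 1 - 1.35/3.1699 = 1 - 0.4259 = 0.5741

0.5741


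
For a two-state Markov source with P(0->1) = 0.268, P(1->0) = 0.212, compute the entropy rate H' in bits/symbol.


Stationary distribution: pi_0 = p10/(p01+p10) = 0.4417, pi_1 = 0.5583. Entropy rate H' = pi_0*H(p01) + pi_1*H(p10) = 0.4417*0.8386 + 0.5583*0.7453 = 0.7865

0.7865 bits/symbol


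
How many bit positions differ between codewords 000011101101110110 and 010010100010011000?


Count differing positions: . ^ . . . ^ . . ^ ^ ^ ^ ^ . ^ ^ ^ . = 10 differences

10


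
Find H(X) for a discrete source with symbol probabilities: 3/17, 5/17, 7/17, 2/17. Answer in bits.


H = -sum(p_i * log2(p_i)). Terms: -(3/17)*log2(3/17) = 0.441618; -(5/17)*log2(5/17) = 0.519275; -(7/17)*log2(7/17) = 0.527103; -(2/17)*log2(2/17) = 0.363231. H = 0.441618 + 0.519275 + 0.527103 + 0.363231 = 1.8512

1.8512 bits


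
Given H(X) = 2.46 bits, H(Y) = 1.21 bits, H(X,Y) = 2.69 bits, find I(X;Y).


I(X;Y) = H(X) + H(Y) - H(X,Y) = 2.46 + 1.21 - 2.69 = 0.98

0.98 bits


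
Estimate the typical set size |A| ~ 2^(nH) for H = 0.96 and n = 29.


log2|A_typical| = nH = 29 * 0.96 = 27.84, so |A_typical| ~ 2^27.84 = 2.403e+08

2.403e+08


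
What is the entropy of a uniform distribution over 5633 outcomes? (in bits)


H = log2(n) = log2(5633) = 12.4597

12.4597 bits


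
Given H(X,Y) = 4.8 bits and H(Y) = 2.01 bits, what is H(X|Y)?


H(X|Y) = H(X,Y) - H(Y) = 4.8 - 2.01 = 2.79

2.79 bits


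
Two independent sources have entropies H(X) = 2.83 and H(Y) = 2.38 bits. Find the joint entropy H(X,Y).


For independent variables, H(X,Y) = H(X) + H(Y) = 2.83 + 2.38 = 5.21

5.21 bits


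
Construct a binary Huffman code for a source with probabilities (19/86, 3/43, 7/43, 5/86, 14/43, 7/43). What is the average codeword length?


Huffman construction (repeatedly merge the two least-probable nodes; each merge adds 1 bit to every symbol beneath it): 5/86 + 3/43 = 11/86; 11/86 + 7/43 = 25/86; 7/43 + 19/86 = 33/86; 25/86 + 14/43 = 53/86; 33/86 + 53/86 = 1. Resulting codeword lengths (in the order the probabilities were given): (2, 4, 3, 4, 2, 2). L_avg = sum(p_i * l_i) = 19/86*2 + 3/43*4 + 7/43*3 + 5/86*4 + 14/43*2 + 7/43*2 = 104/43 = 2.4186

2.4186 bits


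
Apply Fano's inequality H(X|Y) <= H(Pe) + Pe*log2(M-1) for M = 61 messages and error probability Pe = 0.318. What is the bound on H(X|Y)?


H(Pe) = -Pe*log2(Pe) - (1-Pe)*log2(1-Pe) = -0.318*log2(0.318) - 0.682*log2(0.682) = 0.525623 + 0.376571 = 0.9022. Pe*log2(M-1) = 0.318*log2(60) = 1.878391. Bound = H(Pe) + Pe*log2(M-1) = 0.525623 + 0.376571 + 1.878391 = 2.7806

2.7806 bits


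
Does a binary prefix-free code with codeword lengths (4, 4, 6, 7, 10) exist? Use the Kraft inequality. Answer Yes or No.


Kraft sum = sum(2^(-l_i)) = 0.1494, need <= 1. Result: satisfied (a binary prefix-free code with these lengths exists)

Yes


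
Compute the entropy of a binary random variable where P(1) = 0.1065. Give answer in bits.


H = -p*log2(p) - (1-p)*log2(1-p). -0.1065*log2(0.1065) = 0.344109; -0.8935*log2(0.8935) = 0.145158. H = 0.344109 + 0.145158 = 0.4893

0.4893 bits


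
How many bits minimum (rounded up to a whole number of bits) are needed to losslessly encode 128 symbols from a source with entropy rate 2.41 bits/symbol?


Minimum bits >= n * H = 128 * 2.41 = 308.48, rounded up to a whole number of bits = 309

309 bits


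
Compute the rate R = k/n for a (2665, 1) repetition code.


Rate = k/n = 1/2665

1/2665


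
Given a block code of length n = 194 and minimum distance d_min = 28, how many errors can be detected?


Detection capability = d_min - 1 = 28 - 1 = 27

27 errors


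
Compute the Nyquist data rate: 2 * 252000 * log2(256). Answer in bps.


Rate = 2 * B * log2(M) = 2 * 252000 * 8.0 = 4032000.0

4032000.0 bps


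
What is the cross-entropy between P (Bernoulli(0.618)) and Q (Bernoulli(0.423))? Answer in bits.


H(P,Q) = -p*log2(q) - (1-p)*log2(1-q). -0.618*log2(0.423) = 0.767105; -0.382*log2(0.577) = 0.303062. H(P,Q) = 0.767105 + 0.303062 = 1.0702

1.0702 bits


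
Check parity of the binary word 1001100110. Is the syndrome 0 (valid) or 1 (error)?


Syndrome = XOR of all bits = 1 XOR 0 XOR 0 XOR 1 XOR 1 XOR 0 XOR 0 XOR 1 XOR 1 XOR 0 = 1

1


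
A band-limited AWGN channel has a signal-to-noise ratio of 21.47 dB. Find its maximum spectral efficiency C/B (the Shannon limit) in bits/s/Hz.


SNR_linear = 10^(21.47/10) = 140.2814; C/B = log2(1 + SNR_linear) = log2(1 + 140.2814) = 7.1424

7.1424 bits/s/Hz


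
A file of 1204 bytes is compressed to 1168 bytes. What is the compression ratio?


Ratio = original / compressed = 1204 / 1168 = 1.0308

1.0308


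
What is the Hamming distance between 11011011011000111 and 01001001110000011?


Count differing positions: ^ . . ^ . . ^ . ^ . ^ . . . ^ . . = 6 differences

6


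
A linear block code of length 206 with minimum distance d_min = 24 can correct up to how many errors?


Correction capability = floor((d-1)/2) = floor((24-1)/2) = 11

11 errors


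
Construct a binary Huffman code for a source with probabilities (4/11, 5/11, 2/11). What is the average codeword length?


Huffman construction (repeatedly merge the two least-probable nodes; each merge adds 1 bit to every symbol beneath it): 2/11 + 4/11 = 6/11; 5/11 + 6/11 = 1. Resulting codeword lengths (in the order the probabilities were given): (2, 1, 2). L_avg = sum(p_i * l_i) = 4/11*2 + 5/11*1 + 2/11*2 = 17/11 = 1.5455

1.5455 bits


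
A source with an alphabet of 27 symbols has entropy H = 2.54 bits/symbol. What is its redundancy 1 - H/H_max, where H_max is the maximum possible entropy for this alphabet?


H_max = log2(K) = log2(27) = 4.7549 bits/symbol. Redundancy = 1 - H/H_max = 1 - 2.54/4.7549 = 1 - 0.5342 = 0.4658

0.4658


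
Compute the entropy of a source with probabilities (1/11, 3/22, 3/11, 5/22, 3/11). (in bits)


H = -sum(p_i * log2(p_i)). Terms: -(1/11)*log2(1/11) = 0.314494; -(3/22)*log2(3/22) = 0.391973; -(3/11)*log2(3/11) = 0.511219; -(5/22)*log2(5/22) = 0.485796; -(3/11)*log2(3/11) = 0.511219. H = 0.314494 + 0.391973 + 0.511219 + 0.485796 + 0.511219 = 2.2147

2.2147 bits


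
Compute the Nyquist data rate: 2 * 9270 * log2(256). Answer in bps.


Rate = 2 * B * log2(M) = 2 * 9270 * 8.0 = 148320.0

148320.0 bps


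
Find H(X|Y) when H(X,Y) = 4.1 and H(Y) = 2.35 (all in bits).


H(X|Y) = H(X,Y) - H(Y) = 4.1 - 2.35 = 1.75

1.75 bits


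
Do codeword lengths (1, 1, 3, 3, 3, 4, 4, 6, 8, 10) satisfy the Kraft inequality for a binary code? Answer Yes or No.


Kraft sum = sum(2^(-l_i)) = 1.5205, need <= 1. Result: violated (a binary prefix-free code with these lengths cannot exist)

No


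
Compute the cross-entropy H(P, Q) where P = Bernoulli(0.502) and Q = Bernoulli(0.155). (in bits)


H(P,Q) = -p*log2(q) - (1-p)*log2(1-q). -0.502*log2(0.155) = 1.350209; -0.498*log2(0.845) = 0.121002. H(P,Q) = 1.350209 + 0.121002 = 1.4712

1.4712 bits


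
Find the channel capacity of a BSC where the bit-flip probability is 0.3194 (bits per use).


H(p) = -p*log2(p) - (1-p)*log2(1-p) = -0.3194*log2(0.3194) - 0.6806*log2(0.6806) = 0.525912 + 0.377815 = 0.9037. C = 1 - H(p) = 1 - 0.9037 = 0.0963

0.0963 bits


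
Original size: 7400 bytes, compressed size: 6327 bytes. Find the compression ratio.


Ratio = original / compressed = 7400 / 6327 = 1.1696

1.1696


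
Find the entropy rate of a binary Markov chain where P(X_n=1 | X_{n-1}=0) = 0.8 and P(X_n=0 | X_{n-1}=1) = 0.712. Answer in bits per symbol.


Stationary distribution: pi_0 = p10/(p01+p10) = 0.4709, pi_1 = 0.5291. Entropy rate H' = pi_0*H(p01) + pi_1*H(p10) = 0.4709*0.7219 + 0.5291*0.8661 = 0.7982

0.7982 bits/symbol
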